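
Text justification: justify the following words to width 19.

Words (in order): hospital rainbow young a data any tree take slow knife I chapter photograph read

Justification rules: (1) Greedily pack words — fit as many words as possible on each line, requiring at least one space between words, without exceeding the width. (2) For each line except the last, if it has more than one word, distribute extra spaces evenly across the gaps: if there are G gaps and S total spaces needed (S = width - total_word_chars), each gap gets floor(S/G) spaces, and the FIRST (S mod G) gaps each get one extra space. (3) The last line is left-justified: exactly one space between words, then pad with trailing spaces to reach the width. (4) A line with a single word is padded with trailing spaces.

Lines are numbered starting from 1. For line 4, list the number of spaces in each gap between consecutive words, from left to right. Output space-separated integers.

Answer: 3 3

Derivation:
Line 1: ['hospital', 'rainbow'] (min_width=16, slack=3)
Line 2: ['young', 'a', 'data', 'any'] (min_width=16, slack=3)
Line 3: ['tree', 'take', 'slow'] (min_width=14, slack=5)
Line 4: ['knife', 'I', 'chapter'] (min_width=15, slack=4)
Line 5: ['photograph', 'read'] (min_width=15, slack=4)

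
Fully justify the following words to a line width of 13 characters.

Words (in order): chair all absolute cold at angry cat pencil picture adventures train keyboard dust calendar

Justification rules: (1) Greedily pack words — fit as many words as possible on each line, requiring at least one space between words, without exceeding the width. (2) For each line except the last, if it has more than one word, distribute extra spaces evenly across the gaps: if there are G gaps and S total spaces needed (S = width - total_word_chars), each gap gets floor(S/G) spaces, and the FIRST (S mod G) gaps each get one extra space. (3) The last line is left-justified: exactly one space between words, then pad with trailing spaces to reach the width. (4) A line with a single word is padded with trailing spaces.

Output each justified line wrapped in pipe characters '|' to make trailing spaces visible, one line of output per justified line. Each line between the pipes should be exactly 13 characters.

Line 1: ['chair', 'all'] (min_width=9, slack=4)
Line 2: ['absolute', 'cold'] (min_width=13, slack=0)
Line 3: ['at', 'angry', 'cat'] (min_width=12, slack=1)
Line 4: ['pencil'] (min_width=6, slack=7)
Line 5: ['picture'] (min_width=7, slack=6)
Line 6: ['adventures'] (min_width=10, slack=3)
Line 7: ['train'] (min_width=5, slack=8)
Line 8: ['keyboard', 'dust'] (min_width=13, slack=0)
Line 9: ['calendar'] (min_width=8, slack=5)

Answer: |chair     all|
|absolute cold|
|at  angry cat|
|pencil       |
|picture      |
|adventures   |
|train        |
|keyboard dust|
|calendar     |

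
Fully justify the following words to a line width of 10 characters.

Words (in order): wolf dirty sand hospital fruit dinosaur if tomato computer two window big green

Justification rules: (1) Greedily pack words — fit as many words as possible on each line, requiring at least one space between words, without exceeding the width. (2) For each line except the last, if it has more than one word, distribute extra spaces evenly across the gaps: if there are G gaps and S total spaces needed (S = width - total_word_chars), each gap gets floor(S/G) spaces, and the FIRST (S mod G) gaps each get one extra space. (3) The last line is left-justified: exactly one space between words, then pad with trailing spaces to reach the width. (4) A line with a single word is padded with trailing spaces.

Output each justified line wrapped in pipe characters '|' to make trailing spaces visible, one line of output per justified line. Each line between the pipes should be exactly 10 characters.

Line 1: ['wolf', 'dirty'] (min_width=10, slack=0)
Line 2: ['sand'] (min_width=4, slack=6)
Line 3: ['hospital'] (min_width=8, slack=2)
Line 4: ['fruit'] (min_width=5, slack=5)
Line 5: ['dinosaur'] (min_width=8, slack=2)
Line 6: ['if', 'tomato'] (min_width=9, slack=1)
Line 7: ['computer'] (min_width=8, slack=2)
Line 8: ['two', 'window'] (min_width=10, slack=0)
Line 9: ['big', 'green'] (min_width=9, slack=1)

Answer: |wolf dirty|
|sand      |
|hospital  |
|fruit     |
|dinosaur  |
|if  tomato|
|computer  |
|two window|
|big green |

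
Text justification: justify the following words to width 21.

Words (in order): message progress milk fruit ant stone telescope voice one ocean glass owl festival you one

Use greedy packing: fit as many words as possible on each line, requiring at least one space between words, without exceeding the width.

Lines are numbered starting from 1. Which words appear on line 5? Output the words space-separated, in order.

Answer: festival you one

Derivation:
Line 1: ['message', 'progress', 'milk'] (min_width=21, slack=0)
Line 2: ['fruit', 'ant', 'stone'] (min_width=15, slack=6)
Line 3: ['telescope', 'voice', 'one'] (min_width=19, slack=2)
Line 4: ['ocean', 'glass', 'owl'] (min_width=15, slack=6)
Line 5: ['festival', 'you', 'one'] (min_width=16, slack=5)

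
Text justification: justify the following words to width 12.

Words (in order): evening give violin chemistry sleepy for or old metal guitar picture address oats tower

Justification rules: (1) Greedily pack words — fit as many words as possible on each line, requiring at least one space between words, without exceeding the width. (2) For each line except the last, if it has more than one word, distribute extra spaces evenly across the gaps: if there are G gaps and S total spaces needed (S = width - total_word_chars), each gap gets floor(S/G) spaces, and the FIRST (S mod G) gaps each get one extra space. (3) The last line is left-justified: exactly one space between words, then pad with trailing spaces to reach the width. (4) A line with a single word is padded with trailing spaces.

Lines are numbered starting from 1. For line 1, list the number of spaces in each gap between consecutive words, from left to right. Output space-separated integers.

Line 1: ['evening', 'give'] (min_width=12, slack=0)
Line 2: ['violin'] (min_width=6, slack=6)
Line 3: ['chemistry'] (min_width=9, slack=3)
Line 4: ['sleepy', 'for'] (min_width=10, slack=2)
Line 5: ['or', 'old', 'metal'] (min_width=12, slack=0)
Line 6: ['guitar'] (min_width=6, slack=6)
Line 7: ['picture'] (min_width=7, slack=5)
Line 8: ['address', 'oats'] (min_width=12, slack=0)
Line 9: ['tower'] (min_width=5, slack=7)

Answer: 1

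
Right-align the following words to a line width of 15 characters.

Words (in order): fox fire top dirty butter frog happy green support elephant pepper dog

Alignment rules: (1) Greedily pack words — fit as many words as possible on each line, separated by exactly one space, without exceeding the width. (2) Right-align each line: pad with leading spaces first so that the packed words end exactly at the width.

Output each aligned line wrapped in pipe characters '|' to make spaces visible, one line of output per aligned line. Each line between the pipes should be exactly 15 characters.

Answer: |   fox fire top|
|   dirty butter|
|     frog happy|
|  green support|
|elephant pepper|
|            dog|

Derivation:
Line 1: ['fox', 'fire', 'top'] (min_width=12, slack=3)
Line 2: ['dirty', 'butter'] (min_width=12, slack=3)
Line 3: ['frog', 'happy'] (min_width=10, slack=5)
Line 4: ['green', 'support'] (min_width=13, slack=2)
Line 5: ['elephant', 'pepper'] (min_width=15, slack=0)
Line 6: ['dog'] (min_width=3, slack=12)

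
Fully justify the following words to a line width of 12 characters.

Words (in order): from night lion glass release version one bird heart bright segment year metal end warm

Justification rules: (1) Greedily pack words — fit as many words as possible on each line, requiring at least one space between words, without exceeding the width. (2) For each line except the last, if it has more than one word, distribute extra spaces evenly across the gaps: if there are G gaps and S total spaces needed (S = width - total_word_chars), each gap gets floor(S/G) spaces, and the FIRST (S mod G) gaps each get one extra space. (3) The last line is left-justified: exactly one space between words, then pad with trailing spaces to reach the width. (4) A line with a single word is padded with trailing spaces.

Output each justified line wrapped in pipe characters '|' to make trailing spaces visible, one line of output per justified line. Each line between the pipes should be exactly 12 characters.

Line 1: ['from', 'night'] (min_width=10, slack=2)
Line 2: ['lion', 'glass'] (min_width=10, slack=2)
Line 3: ['release'] (min_width=7, slack=5)
Line 4: ['version', 'one'] (min_width=11, slack=1)
Line 5: ['bird', 'heart'] (min_width=10, slack=2)
Line 6: ['bright'] (min_width=6, slack=6)
Line 7: ['segment', 'year'] (min_width=12, slack=0)
Line 8: ['metal', 'end'] (min_width=9, slack=3)
Line 9: ['warm'] (min_width=4, slack=8)

Answer: |from   night|
|lion   glass|
|release     |
|version  one|
|bird   heart|
|bright      |
|segment year|
|metal    end|
|warm        |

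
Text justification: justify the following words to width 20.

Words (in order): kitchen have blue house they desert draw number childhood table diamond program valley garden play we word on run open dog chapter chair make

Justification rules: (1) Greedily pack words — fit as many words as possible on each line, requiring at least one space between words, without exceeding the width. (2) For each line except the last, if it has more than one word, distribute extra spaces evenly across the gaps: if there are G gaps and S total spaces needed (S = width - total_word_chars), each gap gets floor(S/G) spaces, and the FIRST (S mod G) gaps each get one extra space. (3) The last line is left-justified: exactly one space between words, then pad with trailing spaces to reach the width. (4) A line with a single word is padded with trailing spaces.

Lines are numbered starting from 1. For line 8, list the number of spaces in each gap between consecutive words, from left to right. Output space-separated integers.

Answer: 3 2

Derivation:
Line 1: ['kitchen', 'have', 'blue'] (min_width=17, slack=3)
Line 2: ['house', 'they', 'desert'] (min_width=17, slack=3)
Line 3: ['draw', 'number'] (min_width=11, slack=9)
Line 4: ['childhood', 'table'] (min_width=15, slack=5)
Line 5: ['diamond', 'program'] (min_width=15, slack=5)
Line 6: ['valley', 'garden', 'play'] (min_width=18, slack=2)
Line 7: ['we', 'word', 'on', 'run', 'open'] (min_width=19, slack=1)
Line 8: ['dog', 'chapter', 'chair'] (min_width=17, slack=3)
Line 9: ['make'] (min_width=4, slack=16)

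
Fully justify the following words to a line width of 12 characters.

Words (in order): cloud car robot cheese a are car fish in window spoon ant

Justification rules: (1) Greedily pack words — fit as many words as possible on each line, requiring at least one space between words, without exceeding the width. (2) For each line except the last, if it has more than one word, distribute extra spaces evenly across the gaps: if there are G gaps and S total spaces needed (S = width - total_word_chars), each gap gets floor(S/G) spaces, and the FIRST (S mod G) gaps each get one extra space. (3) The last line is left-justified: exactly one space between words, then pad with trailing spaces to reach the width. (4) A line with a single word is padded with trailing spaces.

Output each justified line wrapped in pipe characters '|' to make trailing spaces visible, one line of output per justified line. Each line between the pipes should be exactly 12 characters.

Line 1: ['cloud', 'car'] (min_width=9, slack=3)
Line 2: ['robot', 'cheese'] (min_width=12, slack=0)
Line 3: ['a', 'are', 'car'] (min_width=9, slack=3)
Line 4: ['fish', 'in'] (min_width=7, slack=5)
Line 5: ['window', 'spoon'] (min_width=12, slack=0)
Line 6: ['ant'] (min_width=3, slack=9)

Answer: |cloud    car|
|robot cheese|
|a   are  car|
|fish      in|
|window spoon|
|ant         |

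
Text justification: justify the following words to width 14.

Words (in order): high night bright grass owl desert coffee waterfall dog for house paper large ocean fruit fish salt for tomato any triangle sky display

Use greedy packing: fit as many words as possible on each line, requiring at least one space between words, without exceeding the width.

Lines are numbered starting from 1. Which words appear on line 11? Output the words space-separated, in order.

Answer: triangle sky

Derivation:
Line 1: ['high', 'night'] (min_width=10, slack=4)
Line 2: ['bright', 'grass'] (min_width=12, slack=2)
Line 3: ['owl', 'desert'] (min_width=10, slack=4)
Line 4: ['coffee'] (min_width=6, slack=8)
Line 5: ['waterfall', 'dog'] (min_width=13, slack=1)
Line 6: ['for', 'house'] (min_width=9, slack=5)
Line 7: ['paper', 'large'] (min_width=11, slack=3)
Line 8: ['ocean', 'fruit'] (min_width=11, slack=3)
Line 9: ['fish', 'salt', 'for'] (min_width=13, slack=1)
Line 10: ['tomato', 'any'] (min_width=10, slack=4)
Line 11: ['triangle', 'sky'] (min_width=12, slack=2)
Line 12: ['display'] (min_width=7, slack=7)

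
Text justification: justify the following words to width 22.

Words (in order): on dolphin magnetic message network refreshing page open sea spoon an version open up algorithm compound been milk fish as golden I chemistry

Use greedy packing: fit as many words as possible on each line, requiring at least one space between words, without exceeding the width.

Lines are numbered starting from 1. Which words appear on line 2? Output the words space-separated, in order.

Line 1: ['on', 'dolphin', 'magnetic'] (min_width=19, slack=3)
Line 2: ['message', 'network'] (min_width=15, slack=7)
Line 3: ['refreshing', 'page', 'open'] (min_width=20, slack=2)
Line 4: ['sea', 'spoon', 'an', 'version'] (min_width=20, slack=2)
Line 5: ['open', 'up', 'algorithm'] (min_width=17, slack=5)
Line 6: ['compound', 'been', 'milk'] (min_width=18, slack=4)
Line 7: ['fish', 'as', 'golden', 'I'] (min_width=16, slack=6)
Line 8: ['chemistry'] (min_width=9, slack=13)

Answer: message network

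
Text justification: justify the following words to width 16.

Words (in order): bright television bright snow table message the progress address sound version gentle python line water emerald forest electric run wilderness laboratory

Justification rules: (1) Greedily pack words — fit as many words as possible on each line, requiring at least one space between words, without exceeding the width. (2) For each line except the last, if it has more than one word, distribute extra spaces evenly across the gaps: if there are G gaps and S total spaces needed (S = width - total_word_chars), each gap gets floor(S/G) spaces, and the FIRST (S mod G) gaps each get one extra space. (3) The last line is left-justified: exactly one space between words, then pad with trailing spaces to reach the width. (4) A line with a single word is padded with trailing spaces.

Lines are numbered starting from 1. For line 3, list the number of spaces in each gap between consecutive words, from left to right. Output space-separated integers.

Answer: 6

Derivation:
Line 1: ['bright'] (min_width=6, slack=10)
Line 2: ['television'] (min_width=10, slack=6)
Line 3: ['bright', 'snow'] (min_width=11, slack=5)
Line 4: ['table', 'message'] (min_width=13, slack=3)
Line 5: ['the', 'progress'] (min_width=12, slack=4)
Line 6: ['address', 'sound'] (min_width=13, slack=3)
Line 7: ['version', 'gentle'] (min_width=14, slack=2)
Line 8: ['python', 'line'] (min_width=11, slack=5)
Line 9: ['water', 'emerald'] (min_width=13, slack=3)
Line 10: ['forest', 'electric'] (min_width=15, slack=1)
Line 11: ['run', 'wilderness'] (min_width=14, slack=2)
Line 12: ['laboratory'] (min_width=10, slack=6)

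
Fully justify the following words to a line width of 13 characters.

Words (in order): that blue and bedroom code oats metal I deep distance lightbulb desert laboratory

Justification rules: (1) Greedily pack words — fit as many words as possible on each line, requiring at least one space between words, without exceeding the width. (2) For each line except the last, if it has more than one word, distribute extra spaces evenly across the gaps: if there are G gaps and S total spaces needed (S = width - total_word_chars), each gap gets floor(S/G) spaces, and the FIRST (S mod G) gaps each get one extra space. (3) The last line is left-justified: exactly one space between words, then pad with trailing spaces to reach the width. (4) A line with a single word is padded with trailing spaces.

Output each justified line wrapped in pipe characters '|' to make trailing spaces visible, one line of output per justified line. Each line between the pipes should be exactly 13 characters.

Line 1: ['that', 'blue', 'and'] (min_width=13, slack=0)
Line 2: ['bedroom', 'code'] (min_width=12, slack=1)
Line 3: ['oats', 'metal', 'I'] (min_width=12, slack=1)
Line 4: ['deep', 'distance'] (min_width=13, slack=0)
Line 5: ['lightbulb'] (min_width=9, slack=4)
Line 6: ['desert'] (min_width=6, slack=7)
Line 7: ['laboratory'] (min_width=10, slack=3)

Answer: |that blue and|
|bedroom  code|
|oats  metal I|
|deep distance|
|lightbulb    |
|desert       |
|laboratory   |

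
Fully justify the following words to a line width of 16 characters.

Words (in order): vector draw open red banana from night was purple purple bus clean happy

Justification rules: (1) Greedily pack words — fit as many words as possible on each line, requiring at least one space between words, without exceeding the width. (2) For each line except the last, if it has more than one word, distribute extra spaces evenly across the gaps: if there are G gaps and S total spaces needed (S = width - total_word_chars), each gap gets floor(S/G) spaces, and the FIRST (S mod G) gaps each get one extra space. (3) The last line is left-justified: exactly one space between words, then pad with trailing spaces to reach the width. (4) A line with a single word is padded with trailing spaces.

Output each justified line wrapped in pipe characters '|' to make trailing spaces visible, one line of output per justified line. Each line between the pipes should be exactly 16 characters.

Answer: |vector draw open|
|red  banana from|
|night was purple|
|purple bus clean|
|happy           |

Derivation:
Line 1: ['vector', 'draw', 'open'] (min_width=16, slack=0)
Line 2: ['red', 'banana', 'from'] (min_width=15, slack=1)
Line 3: ['night', 'was', 'purple'] (min_width=16, slack=0)
Line 4: ['purple', 'bus', 'clean'] (min_width=16, slack=0)
Line 5: ['happy'] (min_width=5, slack=11)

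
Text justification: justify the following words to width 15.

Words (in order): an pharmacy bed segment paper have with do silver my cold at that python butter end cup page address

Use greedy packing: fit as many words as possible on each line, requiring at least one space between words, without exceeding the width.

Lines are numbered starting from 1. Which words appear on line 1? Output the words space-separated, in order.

Line 1: ['an', 'pharmacy', 'bed'] (min_width=15, slack=0)
Line 2: ['segment', 'paper'] (min_width=13, slack=2)
Line 3: ['have', 'with', 'do'] (min_width=12, slack=3)
Line 4: ['silver', 'my', 'cold'] (min_width=14, slack=1)
Line 5: ['at', 'that', 'python'] (min_width=14, slack=1)
Line 6: ['butter', 'end', 'cup'] (min_width=14, slack=1)
Line 7: ['page', 'address'] (min_width=12, slack=3)

Answer: an pharmacy bed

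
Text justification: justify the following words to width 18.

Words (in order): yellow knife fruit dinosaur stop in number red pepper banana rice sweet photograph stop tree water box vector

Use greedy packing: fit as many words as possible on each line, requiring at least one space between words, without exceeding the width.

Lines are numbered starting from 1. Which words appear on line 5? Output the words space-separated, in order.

Answer: photograph stop

Derivation:
Line 1: ['yellow', 'knife', 'fruit'] (min_width=18, slack=0)
Line 2: ['dinosaur', 'stop', 'in'] (min_width=16, slack=2)
Line 3: ['number', 'red', 'pepper'] (min_width=17, slack=1)
Line 4: ['banana', 'rice', 'sweet'] (min_width=17, slack=1)
Line 5: ['photograph', 'stop'] (min_width=15, slack=3)
Line 6: ['tree', 'water', 'box'] (min_width=14, slack=4)
Line 7: ['vector'] (min_width=6, slack=12)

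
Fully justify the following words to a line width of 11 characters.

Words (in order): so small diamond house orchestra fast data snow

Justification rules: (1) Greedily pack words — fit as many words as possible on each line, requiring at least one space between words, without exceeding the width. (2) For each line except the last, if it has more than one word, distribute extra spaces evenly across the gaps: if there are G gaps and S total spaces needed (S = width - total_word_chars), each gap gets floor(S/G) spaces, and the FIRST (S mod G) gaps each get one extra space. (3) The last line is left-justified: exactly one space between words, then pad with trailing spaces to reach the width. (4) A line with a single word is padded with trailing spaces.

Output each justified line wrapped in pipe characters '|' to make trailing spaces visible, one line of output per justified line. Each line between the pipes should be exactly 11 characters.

Line 1: ['so', 'small'] (min_width=8, slack=3)
Line 2: ['diamond'] (min_width=7, slack=4)
Line 3: ['house'] (min_width=5, slack=6)
Line 4: ['orchestra'] (min_width=9, slack=2)
Line 5: ['fast', 'data'] (min_width=9, slack=2)
Line 6: ['snow'] (min_width=4, slack=7)

Answer: |so    small|
|diamond    |
|house      |
|orchestra  |
|fast   data|
|snow       |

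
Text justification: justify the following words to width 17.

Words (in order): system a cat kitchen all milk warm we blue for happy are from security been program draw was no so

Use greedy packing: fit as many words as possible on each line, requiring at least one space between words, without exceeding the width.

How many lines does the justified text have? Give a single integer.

Line 1: ['system', 'a', 'cat'] (min_width=12, slack=5)
Line 2: ['kitchen', 'all', 'milk'] (min_width=16, slack=1)
Line 3: ['warm', 'we', 'blue', 'for'] (min_width=16, slack=1)
Line 4: ['happy', 'are', 'from'] (min_width=14, slack=3)
Line 5: ['security', 'been'] (min_width=13, slack=4)
Line 6: ['program', 'draw', 'was'] (min_width=16, slack=1)
Line 7: ['no', 'so'] (min_width=5, slack=12)
Total lines: 7

Answer: 7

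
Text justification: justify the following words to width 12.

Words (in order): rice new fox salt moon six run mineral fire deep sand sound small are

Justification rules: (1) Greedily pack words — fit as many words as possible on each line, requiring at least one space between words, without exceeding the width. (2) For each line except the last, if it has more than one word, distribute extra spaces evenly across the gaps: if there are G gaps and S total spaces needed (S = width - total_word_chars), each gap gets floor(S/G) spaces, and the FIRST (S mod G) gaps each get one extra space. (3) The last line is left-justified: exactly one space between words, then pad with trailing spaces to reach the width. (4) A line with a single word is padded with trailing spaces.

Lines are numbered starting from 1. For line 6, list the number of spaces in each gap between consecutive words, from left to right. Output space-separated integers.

Line 1: ['rice', 'new', 'fox'] (min_width=12, slack=0)
Line 2: ['salt', 'moon'] (min_width=9, slack=3)
Line 3: ['six', 'run'] (min_width=7, slack=5)
Line 4: ['mineral', 'fire'] (min_width=12, slack=0)
Line 5: ['deep', 'sand'] (min_width=9, slack=3)
Line 6: ['sound', 'small'] (min_width=11, slack=1)
Line 7: ['are'] (min_width=3, slack=9)

Answer: 2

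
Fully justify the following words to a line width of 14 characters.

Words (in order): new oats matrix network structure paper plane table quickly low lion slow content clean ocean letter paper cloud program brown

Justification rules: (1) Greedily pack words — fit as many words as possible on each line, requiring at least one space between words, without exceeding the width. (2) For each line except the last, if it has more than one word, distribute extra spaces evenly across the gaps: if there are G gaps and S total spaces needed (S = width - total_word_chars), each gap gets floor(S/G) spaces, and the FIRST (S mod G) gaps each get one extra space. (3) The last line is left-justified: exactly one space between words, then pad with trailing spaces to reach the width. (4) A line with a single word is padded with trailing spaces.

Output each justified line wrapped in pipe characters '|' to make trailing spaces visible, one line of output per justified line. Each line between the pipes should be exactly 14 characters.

Answer: |new       oats|
|matrix network|
|structure     |
|paper    plane|
|table  quickly|
|low  lion slow|
|content  clean|
|ocean   letter|
|paper    cloud|
|program brown |

Derivation:
Line 1: ['new', 'oats'] (min_width=8, slack=6)
Line 2: ['matrix', 'network'] (min_width=14, slack=0)
Line 3: ['structure'] (min_width=9, slack=5)
Line 4: ['paper', 'plane'] (min_width=11, slack=3)
Line 5: ['table', 'quickly'] (min_width=13, slack=1)
Line 6: ['low', 'lion', 'slow'] (min_width=13, slack=1)
Line 7: ['content', 'clean'] (min_width=13, slack=1)
Line 8: ['ocean', 'letter'] (min_width=12, slack=2)
Line 9: ['paper', 'cloud'] (min_width=11, slack=3)
Line 10: ['program', 'brown'] (min_width=13, slack=1)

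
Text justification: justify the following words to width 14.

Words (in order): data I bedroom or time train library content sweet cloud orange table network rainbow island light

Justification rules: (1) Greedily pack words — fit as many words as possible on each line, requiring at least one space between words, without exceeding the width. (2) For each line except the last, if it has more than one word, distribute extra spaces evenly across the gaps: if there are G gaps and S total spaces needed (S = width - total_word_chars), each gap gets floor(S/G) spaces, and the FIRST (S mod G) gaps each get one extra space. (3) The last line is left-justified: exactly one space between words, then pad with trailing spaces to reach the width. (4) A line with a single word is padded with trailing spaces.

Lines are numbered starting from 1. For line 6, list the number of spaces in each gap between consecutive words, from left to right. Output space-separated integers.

Answer: 2

Derivation:
Line 1: ['data', 'I', 'bedroom'] (min_width=14, slack=0)
Line 2: ['or', 'time', 'train'] (min_width=13, slack=1)
Line 3: ['library'] (min_width=7, slack=7)
Line 4: ['content', 'sweet'] (min_width=13, slack=1)
Line 5: ['cloud', 'orange'] (min_width=12, slack=2)
Line 6: ['table', 'network'] (min_width=13, slack=1)
Line 7: ['rainbow', 'island'] (min_width=14, slack=0)
Line 8: ['light'] (min_width=5, slack=9)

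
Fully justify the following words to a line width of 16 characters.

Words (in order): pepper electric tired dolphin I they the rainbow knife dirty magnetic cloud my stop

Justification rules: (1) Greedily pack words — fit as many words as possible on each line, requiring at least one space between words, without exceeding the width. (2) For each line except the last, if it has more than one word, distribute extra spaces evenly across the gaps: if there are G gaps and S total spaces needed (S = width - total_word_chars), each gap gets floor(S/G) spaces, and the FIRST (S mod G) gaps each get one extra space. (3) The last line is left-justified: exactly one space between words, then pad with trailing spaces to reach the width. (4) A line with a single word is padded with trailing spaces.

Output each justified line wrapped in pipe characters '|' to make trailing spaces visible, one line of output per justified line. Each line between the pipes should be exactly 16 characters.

Answer: |pepper  electric|
|tired  dolphin I|
|they the rainbow|
|knife      dirty|
|magnetic   cloud|
|my stop         |

Derivation:
Line 1: ['pepper', 'electric'] (min_width=15, slack=1)
Line 2: ['tired', 'dolphin', 'I'] (min_width=15, slack=1)
Line 3: ['they', 'the', 'rainbow'] (min_width=16, slack=0)
Line 4: ['knife', 'dirty'] (min_width=11, slack=5)
Line 5: ['magnetic', 'cloud'] (min_width=14, slack=2)
Line 6: ['my', 'stop'] (min_width=7, slack=9)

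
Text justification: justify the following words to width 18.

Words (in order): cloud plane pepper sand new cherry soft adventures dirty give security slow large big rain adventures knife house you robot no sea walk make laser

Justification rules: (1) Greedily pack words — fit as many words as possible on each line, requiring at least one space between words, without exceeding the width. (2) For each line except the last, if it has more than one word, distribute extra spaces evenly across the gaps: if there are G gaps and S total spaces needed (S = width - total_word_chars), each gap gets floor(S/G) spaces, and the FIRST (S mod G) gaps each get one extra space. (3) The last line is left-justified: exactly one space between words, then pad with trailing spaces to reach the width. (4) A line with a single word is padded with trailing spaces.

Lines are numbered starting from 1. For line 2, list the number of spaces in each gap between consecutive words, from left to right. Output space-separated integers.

Line 1: ['cloud', 'plane', 'pepper'] (min_width=18, slack=0)
Line 2: ['sand', 'new', 'cherry'] (min_width=15, slack=3)
Line 3: ['soft', 'adventures'] (min_width=15, slack=3)
Line 4: ['dirty', 'give'] (min_width=10, slack=8)
Line 5: ['security', 'slow'] (min_width=13, slack=5)
Line 6: ['large', 'big', 'rain'] (min_width=14, slack=4)
Line 7: ['adventures', 'knife'] (min_width=16, slack=2)
Line 8: ['house', 'you', 'robot', 'no'] (min_width=18, slack=0)
Line 9: ['sea', 'walk', 'make'] (min_width=13, slack=5)
Line 10: ['laser'] (min_width=5, slack=13)

Answer: 3 2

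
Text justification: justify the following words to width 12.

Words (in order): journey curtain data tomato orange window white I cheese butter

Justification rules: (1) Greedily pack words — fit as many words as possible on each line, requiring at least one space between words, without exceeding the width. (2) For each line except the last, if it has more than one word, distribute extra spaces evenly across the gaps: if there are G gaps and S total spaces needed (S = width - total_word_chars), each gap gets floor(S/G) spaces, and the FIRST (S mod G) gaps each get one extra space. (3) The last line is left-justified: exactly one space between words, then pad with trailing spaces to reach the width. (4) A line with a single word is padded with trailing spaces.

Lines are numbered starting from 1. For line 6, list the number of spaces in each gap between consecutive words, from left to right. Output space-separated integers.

Line 1: ['journey'] (min_width=7, slack=5)
Line 2: ['curtain', 'data'] (min_width=12, slack=0)
Line 3: ['tomato'] (min_width=6, slack=6)
Line 4: ['orange'] (min_width=6, slack=6)
Line 5: ['window', 'white'] (min_width=12, slack=0)
Line 6: ['I', 'cheese'] (min_width=8, slack=4)
Line 7: ['butter'] (min_width=6, slack=6)

Answer: 5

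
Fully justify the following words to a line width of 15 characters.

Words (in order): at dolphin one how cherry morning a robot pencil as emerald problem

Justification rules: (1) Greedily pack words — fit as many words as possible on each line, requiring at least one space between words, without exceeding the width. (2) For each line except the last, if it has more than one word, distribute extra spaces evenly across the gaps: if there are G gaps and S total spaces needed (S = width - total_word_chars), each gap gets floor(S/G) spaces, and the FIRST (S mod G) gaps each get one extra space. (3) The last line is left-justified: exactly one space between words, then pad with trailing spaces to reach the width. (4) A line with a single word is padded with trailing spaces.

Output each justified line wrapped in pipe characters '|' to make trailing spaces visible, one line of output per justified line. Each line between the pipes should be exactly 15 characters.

Line 1: ['at', 'dolphin', 'one'] (min_width=14, slack=1)
Line 2: ['how', 'cherry'] (min_width=10, slack=5)
Line 3: ['morning', 'a', 'robot'] (min_width=15, slack=0)
Line 4: ['pencil', 'as'] (min_width=9, slack=6)
Line 5: ['emerald', 'problem'] (min_width=15, slack=0)

Answer: |at  dolphin one|
|how      cherry|
|morning a robot|
|pencil       as|
|emerald problem|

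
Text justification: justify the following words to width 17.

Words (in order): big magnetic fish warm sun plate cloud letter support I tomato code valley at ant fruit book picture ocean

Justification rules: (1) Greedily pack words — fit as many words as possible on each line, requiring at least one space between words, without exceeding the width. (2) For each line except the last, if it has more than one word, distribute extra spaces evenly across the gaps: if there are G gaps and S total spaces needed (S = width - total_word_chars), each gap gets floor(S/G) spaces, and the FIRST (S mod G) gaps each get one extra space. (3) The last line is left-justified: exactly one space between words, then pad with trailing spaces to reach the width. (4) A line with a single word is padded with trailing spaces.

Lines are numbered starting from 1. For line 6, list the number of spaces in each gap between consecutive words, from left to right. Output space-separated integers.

Line 1: ['big', 'magnetic', 'fish'] (min_width=17, slack=0)
Line 2: ['warm', 'sun', 'plate'] (min_width=14, slack=3)
Line 3: ['cloud', 'letter'] (min_width=12, slack=5)
Line 4: ['support', 'I', 'tomato'] (min_width=16, slack=1)
Line 5: ['code', 'valley', 'at'] (min_width=14, slack=3)
Line 6: ['ant', 'fruit', 'book'] (min_width=14, slack=3)
Line 7: ['picture', 'ocean'] (min_width=13, slack=4)

Answer: 3 2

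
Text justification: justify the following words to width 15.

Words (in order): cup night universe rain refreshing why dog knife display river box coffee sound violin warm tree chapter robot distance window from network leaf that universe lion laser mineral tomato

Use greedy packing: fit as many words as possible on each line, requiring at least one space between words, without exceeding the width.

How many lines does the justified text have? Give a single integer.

Answer: 15

Derivation:
Line 1: ['cup', 'night'] (min_width=9, slack=6)
Line 2: ['universe', 'rain'] (min_width=13, slack=2)
Line 3: ['refreshing', 'why'] (min_width=14, slack=1)
Line 4: ['dog', 'knife'] (min_width=9, slack=6)
Line 5: ['display', 'river'] (min_width=13, slack=2)
Line 6: ['box', 'coffee'] (min_width=10, slack=5)
Line 7: ['sound', 'violin'] (min_width=12, slack=3)
Line 8: ['warm', 'tree'] (min_width=9, slack=6)
Line 9: ['chapter', 'robot'] (min_width=13, slack=2)
Line 10: ['distance', 'window'] (min_width=15, slack=0)
Line 11: ['from', 'network'] (min_width=12, slack=3)
Line 12: ['leaf', 'that'] (min_width=9, slack=6)
Line 13: ['universe', 'lion'] (min_width=13, slack=2)
Line 14: ['laser', 'mineral'] (min_width=13, slack=2)
Line 15: ['tomato'] (min_width=6, slack=9)
Total lines: 15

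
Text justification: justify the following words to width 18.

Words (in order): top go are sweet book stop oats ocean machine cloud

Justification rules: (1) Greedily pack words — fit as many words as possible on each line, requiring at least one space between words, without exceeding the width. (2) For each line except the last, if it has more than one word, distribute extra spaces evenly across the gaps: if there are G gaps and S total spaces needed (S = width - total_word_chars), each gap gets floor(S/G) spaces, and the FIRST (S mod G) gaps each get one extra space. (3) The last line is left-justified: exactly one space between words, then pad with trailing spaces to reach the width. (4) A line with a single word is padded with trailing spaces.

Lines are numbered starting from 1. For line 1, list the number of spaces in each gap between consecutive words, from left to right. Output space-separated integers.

Line 1: ['top', 'go', 'are', 'sweet'] (min_width=16, slack=2)
Line 2: ['book', 'stop', 'oats'] (min_width=14, slack=4)
Line 3: ['ocean', 'machine'] (min_width=13, slack=5)
Line 4: ['cloud'] (min_width=5, slack=13)

Answer: 2 2 1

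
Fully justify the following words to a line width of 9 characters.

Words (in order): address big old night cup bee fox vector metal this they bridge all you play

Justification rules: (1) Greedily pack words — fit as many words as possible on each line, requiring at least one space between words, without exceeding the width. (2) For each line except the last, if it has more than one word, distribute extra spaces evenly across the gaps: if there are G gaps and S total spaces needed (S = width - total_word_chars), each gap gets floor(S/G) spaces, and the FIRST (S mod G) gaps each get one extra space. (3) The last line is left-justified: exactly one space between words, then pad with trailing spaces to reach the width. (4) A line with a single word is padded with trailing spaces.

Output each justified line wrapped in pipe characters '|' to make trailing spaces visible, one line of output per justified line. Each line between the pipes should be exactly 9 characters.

Answer: |address  |
|big   old|
|night cup|
|bee   fox|
|vector   |
|metal    |
|this they|
|bridge   |
|all   you|
|play     |

Derivation:
Line 1: ['address'] (min_width=7, slack=2)
Line 2: ['big', 'old'] (min_width=7, slack=2)
Line 3: ['night', 'cup'] (min_width=9, slack=0)
Line 4: ['bee', 'fox'] (min_width=7, slack=2)
Line 5: ['vector'] (min_width=6, slack=3)
Line 6: ['metal'] (min_width=5, slack=4)
Line 7: ['this', 'they'] (min_width=9, slack=0)
Line 8: ['bridge'] (min_width=6, slack=3)
Line 9: ['all', 'you'] (min_width=7, slack=2)
Line 10: ['play'] (min_width=4, slack=5)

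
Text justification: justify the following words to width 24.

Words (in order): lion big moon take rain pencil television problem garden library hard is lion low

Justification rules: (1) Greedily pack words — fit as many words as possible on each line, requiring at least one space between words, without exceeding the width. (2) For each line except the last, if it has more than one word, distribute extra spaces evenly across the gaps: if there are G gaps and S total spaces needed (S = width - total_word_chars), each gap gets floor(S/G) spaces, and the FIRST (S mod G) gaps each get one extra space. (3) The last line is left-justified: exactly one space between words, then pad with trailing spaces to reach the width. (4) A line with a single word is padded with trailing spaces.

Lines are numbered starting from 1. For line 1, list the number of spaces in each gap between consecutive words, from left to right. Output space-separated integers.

Answer: 2 1 1 1

Derivation:
Line 1: ['lion', 'big', 'moon', 'take', 'rain'] (min_width=23, slack=1)
Line 2: ['pencil', 'television'] (min_width=17, slack=7)
Line 3: ['problem', 'garden', 'library'] (min_width=22, slack=2)
Line 4: ['hard', 'is', 'lion', 'low'] (min_width=16, slack=8)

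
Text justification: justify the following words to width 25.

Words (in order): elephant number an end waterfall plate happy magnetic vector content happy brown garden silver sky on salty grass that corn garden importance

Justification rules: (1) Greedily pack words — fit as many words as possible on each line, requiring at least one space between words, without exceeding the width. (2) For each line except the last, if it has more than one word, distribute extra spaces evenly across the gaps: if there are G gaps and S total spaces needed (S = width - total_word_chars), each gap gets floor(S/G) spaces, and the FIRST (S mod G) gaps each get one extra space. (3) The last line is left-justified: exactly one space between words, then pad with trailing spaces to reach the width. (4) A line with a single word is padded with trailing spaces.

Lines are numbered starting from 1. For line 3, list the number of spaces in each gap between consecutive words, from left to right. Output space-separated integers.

Answer: 2 2

Derivation:
Line 1: ['elephant', 'number', 'an', 'end'] (min_width=22, slack=3)
Line 2: ['waterfall', 'plate', 'happy'] (min_width=21, slack=4)
Line 3: ['magnetic', 'vector', 'content'] (min_width=23, slack=2)
Line 4: ['happy', 'brown', 'garden', 'silver'] (min_width=25, slack=0)
Line 5: ['sky', 'on', 'salty', 'grass', 'that'] (min_width=23, slack=2)
Line 6: ['corn', 'garden', 'importance'] (min_width=22, slack=3)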